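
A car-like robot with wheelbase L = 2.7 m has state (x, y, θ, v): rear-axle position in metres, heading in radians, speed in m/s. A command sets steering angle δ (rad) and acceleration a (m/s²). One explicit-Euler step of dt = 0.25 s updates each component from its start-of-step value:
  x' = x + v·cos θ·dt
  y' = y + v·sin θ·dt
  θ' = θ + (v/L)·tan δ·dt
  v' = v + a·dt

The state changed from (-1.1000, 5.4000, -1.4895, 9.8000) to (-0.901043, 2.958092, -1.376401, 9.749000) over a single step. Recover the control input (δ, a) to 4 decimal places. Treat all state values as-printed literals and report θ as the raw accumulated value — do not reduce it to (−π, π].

a = (v'−v)/dt = (-0.051000)/0.25 = -0.2040
Δθ = θ'−θ = 0.113099;  (v·dt/L) = 9.8000·0.25/2.7 = 0.907407
tan δ = Δθ·L/(v·dt) = 0.124640  →  δ = 0.1240

δ = 0.1240, a = -0.2040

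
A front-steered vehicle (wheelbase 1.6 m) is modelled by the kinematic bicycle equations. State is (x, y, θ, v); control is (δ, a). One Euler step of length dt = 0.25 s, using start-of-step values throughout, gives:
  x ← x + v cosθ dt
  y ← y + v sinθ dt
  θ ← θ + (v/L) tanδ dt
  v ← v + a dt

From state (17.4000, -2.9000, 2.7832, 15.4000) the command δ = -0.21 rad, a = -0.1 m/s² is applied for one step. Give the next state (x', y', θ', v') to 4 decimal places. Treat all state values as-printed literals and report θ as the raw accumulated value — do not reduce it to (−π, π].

x' = 17.4000 + 15.4000·cos(2.7832)·0.25 = 13.7946
y' = -2.9000 + 15.4000·sin(2.7832)·0.25 = -1.5495
θ' = 2.7832 + (15.4000/1.6)·tan(-0.21)·0.25 = 2.2703
v' = 15.4000 − 0.1000·0.25 = 15.3750

(13.7946, -1.5495, 2.2703, 15.3750)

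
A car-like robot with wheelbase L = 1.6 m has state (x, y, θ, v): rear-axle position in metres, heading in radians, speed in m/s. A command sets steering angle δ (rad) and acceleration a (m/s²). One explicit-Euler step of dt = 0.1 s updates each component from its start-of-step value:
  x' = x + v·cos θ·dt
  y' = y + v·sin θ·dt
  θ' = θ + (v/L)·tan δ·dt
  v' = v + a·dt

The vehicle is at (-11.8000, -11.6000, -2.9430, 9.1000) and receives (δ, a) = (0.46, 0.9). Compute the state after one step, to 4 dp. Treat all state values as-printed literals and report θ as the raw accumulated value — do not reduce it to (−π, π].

x' = -11.8000 + 9.1000·cos(-2.9430)·0.1 = -12.6921
y' = -11.6000 + 9.1000·sin(-2.9430)·0.1 = -11.7795
θ' = -2.9430 + (9.1000/1.6)·tan(0.46)·0.1 = -2.6612
v' = 9.1000 + 0.9000·0.1 = 9.1900

(-12.6921, -11.7795, -2.6612, 9.1900)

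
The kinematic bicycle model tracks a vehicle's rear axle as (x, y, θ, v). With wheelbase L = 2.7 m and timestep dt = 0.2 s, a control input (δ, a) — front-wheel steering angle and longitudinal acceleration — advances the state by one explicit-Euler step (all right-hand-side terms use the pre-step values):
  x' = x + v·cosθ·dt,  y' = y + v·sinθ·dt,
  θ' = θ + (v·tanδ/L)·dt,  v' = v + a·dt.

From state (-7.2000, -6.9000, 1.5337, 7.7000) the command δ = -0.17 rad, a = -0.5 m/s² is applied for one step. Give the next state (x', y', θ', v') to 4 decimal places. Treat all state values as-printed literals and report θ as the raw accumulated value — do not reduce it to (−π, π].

(-7.1429, -5.3611, 1.4358, 7.6000)

x' = -7.2000 + 7.7000·cos(1.5337)·0.2 = -7.1429
y' = -6.9000 + 7.7000·sin(1.5337)·0.2 = -5.3611
θ' = 1.5337 + (7.7000/2.7)·tan(-0.17)·0.2 = 1.4358
v' = 7.7000 − 0.5000·0.2 = 7.6000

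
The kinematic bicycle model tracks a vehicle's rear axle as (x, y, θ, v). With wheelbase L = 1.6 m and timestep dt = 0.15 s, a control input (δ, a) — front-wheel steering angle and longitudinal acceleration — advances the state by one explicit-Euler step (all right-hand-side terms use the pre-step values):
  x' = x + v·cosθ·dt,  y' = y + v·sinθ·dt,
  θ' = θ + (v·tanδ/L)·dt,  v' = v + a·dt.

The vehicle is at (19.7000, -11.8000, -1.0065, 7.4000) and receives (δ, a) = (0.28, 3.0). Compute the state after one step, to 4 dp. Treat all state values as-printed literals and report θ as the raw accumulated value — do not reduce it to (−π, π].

(20.2937, -12.7379, -0.8070, 7.8500)

x' = 19.7000 + 7.4000·cos(-1.0065)·0.15 = 20.2937
y' = -11.8000 + 7.4000·sin(-1.0065)·0.15 = -12.7379
θ' = -1.0065 + (7.4000/1.6)·tan(0.28)·0.15 = -0.8070
v' = 7.4000 + 3.0000·0.15 = 7.8500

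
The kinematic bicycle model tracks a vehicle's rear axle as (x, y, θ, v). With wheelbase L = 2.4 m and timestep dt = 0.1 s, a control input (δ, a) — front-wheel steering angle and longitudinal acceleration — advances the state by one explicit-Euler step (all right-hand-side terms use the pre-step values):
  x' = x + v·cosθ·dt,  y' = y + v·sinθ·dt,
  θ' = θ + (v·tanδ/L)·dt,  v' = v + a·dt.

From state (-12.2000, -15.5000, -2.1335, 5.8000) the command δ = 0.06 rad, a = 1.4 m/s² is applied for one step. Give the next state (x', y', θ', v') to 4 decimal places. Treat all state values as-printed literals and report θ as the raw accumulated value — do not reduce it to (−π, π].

(-12.5094, -15.9906, -2.1190, 5.9400)

x' = -12.2000 + 5.8000·cos(-2.1335)·0.1 = -12.5094
y' = -15.5000 + 5.8000·sin(-2.1335)·0.1 = -15.9906
θ' = -2.1335 + (5.8000/2.4)·tan(0.06)·0.1 = -2.1190
v' = 5.8000 + 1.4000·0.1 = 5.9400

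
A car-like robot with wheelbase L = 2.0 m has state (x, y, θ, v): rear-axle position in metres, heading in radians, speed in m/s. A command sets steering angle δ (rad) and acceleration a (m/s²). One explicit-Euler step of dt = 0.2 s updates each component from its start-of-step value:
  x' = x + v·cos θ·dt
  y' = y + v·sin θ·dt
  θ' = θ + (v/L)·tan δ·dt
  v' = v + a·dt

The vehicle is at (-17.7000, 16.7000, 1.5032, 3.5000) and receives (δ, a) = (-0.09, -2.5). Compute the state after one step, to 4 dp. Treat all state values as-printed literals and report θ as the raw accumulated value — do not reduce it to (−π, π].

(-17.6527, 17.3984, 1.4716, 3.0000)

x' = -17.7000 + 3.5000·cos(1.5032)·0.2 = -17.6527
y' = 16.7000 + 3.5000·sin(1.5032)·0.2 = 17.3984
θ' = 1.5032 + (3.5000/2.0)·tan(-0.09)·0.2 = 1.4716
v' = 3.5000 − 2.5000·0.2 = 3.0000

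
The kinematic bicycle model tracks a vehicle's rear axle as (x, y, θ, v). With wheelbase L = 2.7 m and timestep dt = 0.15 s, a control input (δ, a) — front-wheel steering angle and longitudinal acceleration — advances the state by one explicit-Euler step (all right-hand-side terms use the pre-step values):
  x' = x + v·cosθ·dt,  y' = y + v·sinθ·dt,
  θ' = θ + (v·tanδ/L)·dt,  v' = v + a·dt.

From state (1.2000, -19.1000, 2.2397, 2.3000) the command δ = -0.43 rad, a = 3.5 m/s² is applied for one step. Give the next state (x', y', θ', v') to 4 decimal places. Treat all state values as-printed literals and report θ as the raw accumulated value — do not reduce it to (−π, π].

x' = 1.2000 + 2.3000·cos(2.2397)·0.15 = 0.9861
y' = -19.1000 + 2.3000·sin(2.2397)·0.15 = -18.8293
θ' = 2.2397 + (2.3000/2.7)·tan(-0.43)·0.15 = 2.1811
v' = 2.3000 + 3.5000·0.15 = 2.8250

(0.9861, -18.8293, 2.1811, 2.8250)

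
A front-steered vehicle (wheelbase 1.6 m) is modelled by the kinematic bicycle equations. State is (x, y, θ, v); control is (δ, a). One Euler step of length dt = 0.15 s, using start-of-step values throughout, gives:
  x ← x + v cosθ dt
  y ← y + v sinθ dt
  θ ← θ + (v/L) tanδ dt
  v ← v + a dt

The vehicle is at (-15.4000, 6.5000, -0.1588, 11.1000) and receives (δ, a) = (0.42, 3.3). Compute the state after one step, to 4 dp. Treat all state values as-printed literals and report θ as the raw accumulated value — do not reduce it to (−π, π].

(-13.7559, 6.2367, 0.3059, 11.5950)

x' = -15.4000 + 11.1000·cos(-0.1588)·0.15 = -13.7559
y' = 6.5000 + 11.1000·sin(-0.1588)·0.15 = 6.2367
θ' = -0.1588 + (11.1000/1.6)·tan(0.42)·0.15 = 0.3059
v' = 11.1000 + 3.3000·0.15 = 11.5950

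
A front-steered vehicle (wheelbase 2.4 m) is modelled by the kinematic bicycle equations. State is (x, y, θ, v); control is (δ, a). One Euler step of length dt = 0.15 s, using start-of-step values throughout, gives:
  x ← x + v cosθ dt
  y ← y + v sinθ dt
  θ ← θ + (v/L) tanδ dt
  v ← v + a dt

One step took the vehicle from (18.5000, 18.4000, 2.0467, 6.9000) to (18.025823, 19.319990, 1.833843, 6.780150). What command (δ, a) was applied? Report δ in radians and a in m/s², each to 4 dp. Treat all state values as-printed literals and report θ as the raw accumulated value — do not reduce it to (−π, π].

a = (v'−v)/dt = (-0.119850)/0.15 = -0.7990
Δθ = θ'−θ = -0.212857;  (v·dt/L) = 6.9000·0.15/2.4 = 0.431250
tan δ = Δθ·L/(v·dt) = -0.493581  →  δ = -0.4585

δ = -0.4585, a = -0.7990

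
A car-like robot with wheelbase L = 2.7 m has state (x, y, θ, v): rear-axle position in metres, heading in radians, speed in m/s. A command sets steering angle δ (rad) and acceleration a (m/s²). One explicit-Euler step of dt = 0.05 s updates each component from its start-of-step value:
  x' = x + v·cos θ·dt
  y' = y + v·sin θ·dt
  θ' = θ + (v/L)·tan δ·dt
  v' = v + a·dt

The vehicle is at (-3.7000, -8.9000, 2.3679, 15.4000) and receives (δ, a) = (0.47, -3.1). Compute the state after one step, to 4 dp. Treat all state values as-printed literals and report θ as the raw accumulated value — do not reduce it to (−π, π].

(-4.2508, -8.3619, 2.5128, 15.2450)

x' = -3.7000 + 15.4000·cos(2.3679)·0.05 = -4.2508
y' = -8.9000 + 15.4000·sin(2.3679)·0.05 = -8.3619
θ' = 2.3679 + (15.4000/2.7)·tan(0.47)·0.05 = 2.5128
v' = 15.4000 − 3.1000·0.05 = 15.2450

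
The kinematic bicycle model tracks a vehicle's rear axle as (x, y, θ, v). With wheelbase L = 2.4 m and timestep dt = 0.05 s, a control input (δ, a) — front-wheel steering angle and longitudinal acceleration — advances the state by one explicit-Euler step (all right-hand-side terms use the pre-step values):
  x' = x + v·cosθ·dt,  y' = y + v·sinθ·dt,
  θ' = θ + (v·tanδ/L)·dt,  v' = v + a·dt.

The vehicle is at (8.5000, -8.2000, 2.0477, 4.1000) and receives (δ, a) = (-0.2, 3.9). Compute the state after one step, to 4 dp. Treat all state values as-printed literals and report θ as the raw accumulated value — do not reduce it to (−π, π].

(8.4059, -8.0179, 2.0304, 4.2950)

x' = 8.5000 + 4.1000·cos(2.0477)·0.05 = 8.4059
y' = -8.2000 + 4.1000·sin(2.0477)·0.05 = -8.0179
θ' = 2.0477 + (4.1000/2.4)·tan(-0.2)·0.05 = 2.0304
v' = 4.1000 + 3.9000·0.05 = 4.2950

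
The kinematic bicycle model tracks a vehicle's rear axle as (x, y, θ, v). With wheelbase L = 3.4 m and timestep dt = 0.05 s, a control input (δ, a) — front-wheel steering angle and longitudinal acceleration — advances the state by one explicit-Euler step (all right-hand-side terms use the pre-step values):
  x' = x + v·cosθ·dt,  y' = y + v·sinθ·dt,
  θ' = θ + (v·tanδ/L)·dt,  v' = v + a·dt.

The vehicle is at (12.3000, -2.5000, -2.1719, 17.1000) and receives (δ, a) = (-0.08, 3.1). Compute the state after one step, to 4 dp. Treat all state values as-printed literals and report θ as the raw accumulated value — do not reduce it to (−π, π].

(11.8165, -3.2051, -2.1921, 17.2550)

x' = 12.3000 + 17.1000·cos(-2.1719)·0.05 = 11.8165
y' = -2.5000 + 17.1000·sin(-2.1719)·0.05 = -3.2051
θ' = -2.1719 + (17.1000/3.4)·tan(-0.08)·0.05 = -2.1921
v' = 17.1000 + 3.1000·0.05 = 17.2550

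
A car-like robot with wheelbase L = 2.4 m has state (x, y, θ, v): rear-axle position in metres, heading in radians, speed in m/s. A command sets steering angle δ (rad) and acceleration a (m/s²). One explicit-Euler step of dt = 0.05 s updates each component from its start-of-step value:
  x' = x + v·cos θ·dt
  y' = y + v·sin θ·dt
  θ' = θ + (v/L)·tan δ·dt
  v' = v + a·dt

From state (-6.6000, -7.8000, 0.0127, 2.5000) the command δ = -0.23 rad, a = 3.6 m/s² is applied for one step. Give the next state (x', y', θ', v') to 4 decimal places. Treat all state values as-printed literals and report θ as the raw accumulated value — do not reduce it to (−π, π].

(-6.4750, -7.7984, 0.0005, 2.6800)

x' = -6.6000 + 2.5000·cos(0.0127)·0.05 = -6.4750
y' = -7.8000 + 2.5000·sin(0.0127)·0.05 = -7.7984
θ' = 0.0127 + (2.5000/2.4)·tan(-0.23)·0.05 = 0.0005
v' = 2.5000 + 3.6000·0.05 = 2.6800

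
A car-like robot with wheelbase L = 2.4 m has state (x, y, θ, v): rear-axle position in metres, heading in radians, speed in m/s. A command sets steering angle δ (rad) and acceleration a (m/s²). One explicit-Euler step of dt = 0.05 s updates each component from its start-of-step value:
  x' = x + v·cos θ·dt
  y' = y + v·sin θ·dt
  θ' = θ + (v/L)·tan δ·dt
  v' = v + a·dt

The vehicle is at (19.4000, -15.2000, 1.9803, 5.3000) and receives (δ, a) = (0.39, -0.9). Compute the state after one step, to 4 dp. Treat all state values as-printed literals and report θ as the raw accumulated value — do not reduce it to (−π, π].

(19.2945, -14.9569, 2.0257, 5.2550)

x' = 19.4000 + 5.3000·cos(1.9803)·0.05 = 19.2945
y' = -15.2000 + 5.3000·sin(1.9803)·0.05 = -14.9569
θ' = 1.9803 + (5.3000/2.4)·tan(0.39)·0.05 = 2.0257
v' = 5.3000 − 0.9000·0.05 = 5.2550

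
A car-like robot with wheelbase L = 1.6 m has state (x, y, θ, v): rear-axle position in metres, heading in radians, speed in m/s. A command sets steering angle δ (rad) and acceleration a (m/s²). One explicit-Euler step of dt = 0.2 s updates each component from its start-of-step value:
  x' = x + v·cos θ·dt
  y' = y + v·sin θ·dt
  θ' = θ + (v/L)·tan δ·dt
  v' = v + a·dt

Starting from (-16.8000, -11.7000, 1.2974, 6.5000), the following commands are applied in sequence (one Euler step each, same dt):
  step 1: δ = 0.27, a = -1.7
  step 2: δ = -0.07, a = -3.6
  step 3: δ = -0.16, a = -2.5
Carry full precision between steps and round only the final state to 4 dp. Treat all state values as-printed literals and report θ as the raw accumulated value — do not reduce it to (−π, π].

(-16.2779, -8.1354, 1.3585, 4.9400)

after step 1 (δ=0.27, a=-1.7): (-16.448996, -10.448283, 1.522266, 6.160000)
after step 2 (δ=-0.07, a=-3.6): (-16.389230, -9.217733, 1.468278, 5.440000)
after step 3 (δ=-0.16, a=-2.5): (-16.277885, -8.135446, 1.358540, 4.940000)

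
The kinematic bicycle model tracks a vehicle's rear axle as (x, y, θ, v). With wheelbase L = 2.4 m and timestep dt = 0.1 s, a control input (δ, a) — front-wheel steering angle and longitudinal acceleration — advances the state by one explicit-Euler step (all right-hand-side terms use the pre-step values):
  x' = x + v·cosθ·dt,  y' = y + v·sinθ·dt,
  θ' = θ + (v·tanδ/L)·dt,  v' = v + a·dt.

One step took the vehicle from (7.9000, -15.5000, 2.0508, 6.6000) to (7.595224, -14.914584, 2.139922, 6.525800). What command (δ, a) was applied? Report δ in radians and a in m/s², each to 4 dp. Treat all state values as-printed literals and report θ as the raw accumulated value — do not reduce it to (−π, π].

δ = 0.3134, a = -0.7420

a = (v'−v)/dt = (-0.074200)/0.1 = -0.7420
Δθ = θ'−θ = 0.089122;  (v·dt/L) = 6.6000·0.1/2.4 = 0.275000
tan δ = Δθ·L/(v·dt) = 0.324080  →  δ = 0.3134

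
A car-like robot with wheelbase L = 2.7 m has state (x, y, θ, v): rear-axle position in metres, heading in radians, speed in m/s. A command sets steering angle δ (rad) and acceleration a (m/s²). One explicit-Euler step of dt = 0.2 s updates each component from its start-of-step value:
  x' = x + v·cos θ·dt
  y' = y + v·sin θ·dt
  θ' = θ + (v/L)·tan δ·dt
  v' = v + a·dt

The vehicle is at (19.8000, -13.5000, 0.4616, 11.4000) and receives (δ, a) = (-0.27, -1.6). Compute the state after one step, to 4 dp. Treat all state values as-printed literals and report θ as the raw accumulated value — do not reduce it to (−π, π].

x' = 19.8000 + 11.4000·cos(0.4616)·0.2 = 21.8414
y' = -13.5000 + 11.4000·sin(0.4616)·0.2 = -12.4845
θ' = 0.4616 + (11.4000/2.7)·tan(-0.27)·0.2 = 0.2279
v' = 11.4000 − 1.6000·0.2 = 11.0800

(21.8414, -12.4845, 0.2279, 11.0800)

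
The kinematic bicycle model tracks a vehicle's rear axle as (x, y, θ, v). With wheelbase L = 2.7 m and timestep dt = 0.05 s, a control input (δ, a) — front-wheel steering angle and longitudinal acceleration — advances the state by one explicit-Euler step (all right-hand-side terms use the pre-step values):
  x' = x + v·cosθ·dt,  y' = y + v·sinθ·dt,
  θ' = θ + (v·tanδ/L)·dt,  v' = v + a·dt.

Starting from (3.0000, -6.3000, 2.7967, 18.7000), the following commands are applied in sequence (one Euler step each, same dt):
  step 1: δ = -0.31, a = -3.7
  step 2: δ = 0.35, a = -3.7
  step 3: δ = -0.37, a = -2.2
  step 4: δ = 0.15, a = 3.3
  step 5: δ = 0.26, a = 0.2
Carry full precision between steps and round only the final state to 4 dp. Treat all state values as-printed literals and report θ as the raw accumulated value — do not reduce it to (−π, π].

(-1.2360, -4.5049, 2.8208, 18.3950)

after step 1 (δ=-0.31, a=-3.7): (2.120061, -5.983881, 2.685772, 18.515000)
after step 2 (δ=0.35, a=-3.7): (1.288830, -5.576366, 2.810929, 18.330000)
after step 3 (δ=-0.37, a=-2.2): (0.421979, -5.278805, 2.679271, 18.220000)
after step 4 (δ=0.15, a=3.3): (-0.393384, -4.872475, 2.730265, 18.385000)
after step 5 (δ=0.26, a=0.2): (-1.235960, -4.504934, 2.820836, 18.395000)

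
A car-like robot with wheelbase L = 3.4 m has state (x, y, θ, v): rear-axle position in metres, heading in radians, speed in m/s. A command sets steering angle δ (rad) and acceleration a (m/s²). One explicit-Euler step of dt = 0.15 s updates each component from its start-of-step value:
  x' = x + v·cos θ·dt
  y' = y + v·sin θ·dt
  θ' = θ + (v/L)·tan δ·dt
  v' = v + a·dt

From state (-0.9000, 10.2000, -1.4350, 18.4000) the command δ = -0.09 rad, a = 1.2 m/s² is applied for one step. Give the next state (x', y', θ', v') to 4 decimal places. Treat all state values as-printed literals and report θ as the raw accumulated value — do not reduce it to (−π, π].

(-0.5264, 7.4654, -1.5083, 18.5800)

x' = -0.9000 + 18.4000·cos(-1.4350)·0.15 = -0.5264
y' = 10.2000 + 18.4000·sin(-1.4350)·0.15 = 7.4654
θ' = -1.4350 + (18.4000/3.4)·tan(-0.09)·0.15 = -1.5083
v' = 18.4000 + 1.2000·0.15 = 18.5800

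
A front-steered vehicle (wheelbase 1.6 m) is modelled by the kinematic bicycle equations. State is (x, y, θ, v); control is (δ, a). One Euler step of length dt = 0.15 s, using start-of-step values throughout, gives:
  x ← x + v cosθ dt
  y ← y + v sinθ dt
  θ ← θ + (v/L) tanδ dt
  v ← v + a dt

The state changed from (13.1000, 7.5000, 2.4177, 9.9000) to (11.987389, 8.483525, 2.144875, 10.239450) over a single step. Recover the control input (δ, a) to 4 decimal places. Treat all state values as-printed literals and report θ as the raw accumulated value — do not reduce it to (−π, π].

δ = -0.2859, a = 2.2630

a = (v'−v)/dt = (0.339450)/0.15 = 2.2630
Δθ = θ'−θ = -0.272825;  (v·dt/L) = 9.9000·0.15/1.6 = 0.928125
tan δ = Δθ·L/(v·dt) = -0.293953  →  δ = -0.2859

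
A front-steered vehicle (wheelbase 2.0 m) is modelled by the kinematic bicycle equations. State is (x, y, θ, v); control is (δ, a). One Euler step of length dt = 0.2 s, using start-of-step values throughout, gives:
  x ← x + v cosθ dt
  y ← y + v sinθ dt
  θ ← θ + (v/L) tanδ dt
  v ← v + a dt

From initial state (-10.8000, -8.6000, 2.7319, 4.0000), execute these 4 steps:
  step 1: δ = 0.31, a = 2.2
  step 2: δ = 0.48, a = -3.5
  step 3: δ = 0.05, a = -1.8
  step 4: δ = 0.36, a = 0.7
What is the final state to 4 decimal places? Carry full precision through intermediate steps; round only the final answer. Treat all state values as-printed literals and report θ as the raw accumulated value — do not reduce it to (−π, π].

after step 1 (δ=0.31, a=2.2): (-11.533795, -8.281338, 2.860031, 4.440000)
after step 2 (δ=0.48, a=-3.5): (-12.386828, -8.034602, 3.091182, 3.740000)
after step 3 (δ=0.05, a=-1.8): (-13.133877, -7.996911, 3.109898, 3.380000)
after step 4 (δ=0.36, a=0.7): (-13.809538, -7.975489, 3.237122, 3.520000)

(-13.8095, -7.9755, 3.2371, 3.5200)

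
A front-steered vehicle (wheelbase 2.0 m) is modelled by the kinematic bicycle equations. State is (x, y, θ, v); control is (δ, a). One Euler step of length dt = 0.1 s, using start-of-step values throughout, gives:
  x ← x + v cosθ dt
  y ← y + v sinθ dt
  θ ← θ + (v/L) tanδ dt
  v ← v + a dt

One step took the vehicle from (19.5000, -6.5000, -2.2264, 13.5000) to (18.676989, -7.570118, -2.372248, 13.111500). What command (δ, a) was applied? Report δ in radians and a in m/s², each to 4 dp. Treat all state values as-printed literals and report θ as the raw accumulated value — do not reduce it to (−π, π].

a = (v'−v)/dt = (-0.388500)/0.1 = -3.8850
Δθ = θ'−θ = -0.145848;  (v·dt/L) = 13.5000·0.1/2.0 = 0.675000
tan δ = Δθ·L/(v·dt) = -0.216071  →  δ = -0.2128

δ = -0.2128, a = -3.8850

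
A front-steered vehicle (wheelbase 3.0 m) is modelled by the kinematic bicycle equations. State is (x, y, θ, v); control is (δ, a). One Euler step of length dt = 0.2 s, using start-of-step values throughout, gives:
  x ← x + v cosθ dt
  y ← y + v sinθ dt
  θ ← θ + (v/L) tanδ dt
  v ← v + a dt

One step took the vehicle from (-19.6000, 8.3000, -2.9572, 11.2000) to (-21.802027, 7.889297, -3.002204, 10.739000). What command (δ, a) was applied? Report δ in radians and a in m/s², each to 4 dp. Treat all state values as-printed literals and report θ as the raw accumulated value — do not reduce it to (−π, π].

a = (v'−v)/dt = (-0.461000)/0.2 = -2.3050
Δθ = θ'−θ = -0.045004;  (v·dt/L) = 11.2000·0.2/3.0 = 0.746667
tan δ = Δθ·L/(v·dt) = -0.060273  →  δ = -0.0602

δ = -0.0602, a = -2.3050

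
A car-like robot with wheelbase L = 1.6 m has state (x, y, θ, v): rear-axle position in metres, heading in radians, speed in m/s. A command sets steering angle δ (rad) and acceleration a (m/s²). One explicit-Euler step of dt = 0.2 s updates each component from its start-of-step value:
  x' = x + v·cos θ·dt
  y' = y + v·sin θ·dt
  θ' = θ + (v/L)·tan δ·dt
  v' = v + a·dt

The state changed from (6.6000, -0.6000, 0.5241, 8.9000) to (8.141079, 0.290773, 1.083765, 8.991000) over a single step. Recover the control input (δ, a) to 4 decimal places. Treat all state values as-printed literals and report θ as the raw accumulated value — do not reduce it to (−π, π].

a = (v'−v)/dt = (0.091000)/0.2 = 0.4550
Δθ = θ'−θ = 0.559665;  (v·dt/L) = 8.9000·0.2/1.6 = 1.112500
tan δ = Δθ·L/(v·dt) = 0.503070  →  δ = 0.4661

δ = 0.4661, a = 0.4550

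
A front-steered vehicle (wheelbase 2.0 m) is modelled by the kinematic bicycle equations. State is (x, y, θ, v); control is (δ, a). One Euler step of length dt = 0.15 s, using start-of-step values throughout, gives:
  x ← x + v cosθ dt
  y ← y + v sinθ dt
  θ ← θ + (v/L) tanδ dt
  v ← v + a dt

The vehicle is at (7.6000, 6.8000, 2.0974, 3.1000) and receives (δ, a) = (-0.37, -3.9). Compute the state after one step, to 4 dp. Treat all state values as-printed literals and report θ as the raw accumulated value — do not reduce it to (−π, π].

(7.3663, 7.2020, 2.0072, 2.5150)

x' = 7.6000 + 3.1000·cos(2.0974)·0.15 = 7.3663
y' = 6.8000 + 3.1000·sin(2.0974)·0.15 = 7.2020
θ' = 2.0974 + (3.1000/2.0)·tan(-0.37)·0.15 = 2.0072
v' = 3.1000 − 3.9000·0.15 = 2.5150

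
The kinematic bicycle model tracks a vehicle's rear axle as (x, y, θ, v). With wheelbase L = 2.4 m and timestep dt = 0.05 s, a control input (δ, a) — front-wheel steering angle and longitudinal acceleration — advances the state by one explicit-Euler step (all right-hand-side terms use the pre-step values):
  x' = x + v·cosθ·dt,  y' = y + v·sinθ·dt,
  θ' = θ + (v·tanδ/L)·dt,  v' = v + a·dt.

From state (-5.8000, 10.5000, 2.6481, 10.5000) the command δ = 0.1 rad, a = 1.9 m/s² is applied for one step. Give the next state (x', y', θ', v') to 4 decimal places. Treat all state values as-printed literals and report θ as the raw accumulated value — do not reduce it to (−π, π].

(-6.2624, 10.7487, 2.6700, 10.5950)

x' = -5.8000 + 10.5000·cos(2.6481)·0.05 = -6.2624
y' = 10.5000 + 10.5000·sin(2.6481)·0.05 = 10.7487
θ' = 2.6481 + (10.5000/2.4)·tan(0.1)·0.05 = 2.6700
v' = 10.5000 + 1.9000·0.05 = 10.5950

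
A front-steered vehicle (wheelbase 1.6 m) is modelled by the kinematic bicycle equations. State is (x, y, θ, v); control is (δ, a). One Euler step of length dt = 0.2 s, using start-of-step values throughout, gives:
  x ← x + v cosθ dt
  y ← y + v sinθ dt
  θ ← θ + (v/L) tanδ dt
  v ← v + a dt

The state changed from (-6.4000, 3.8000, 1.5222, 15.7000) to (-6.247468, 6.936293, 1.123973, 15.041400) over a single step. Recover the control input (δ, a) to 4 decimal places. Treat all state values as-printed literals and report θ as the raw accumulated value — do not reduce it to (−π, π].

δ = -0.2002, a = -3.2930

a = (v'−v)/dt = (-0.658600)/0.2 = -3.2930
Δθ = θ'−θ = -0.398227;  (v·dt/L) = 15.7000·0.2/1.6 = 1.962500
tan δ = Δθ·L/(v·dt) = -0.202918  →  δ = -0.2002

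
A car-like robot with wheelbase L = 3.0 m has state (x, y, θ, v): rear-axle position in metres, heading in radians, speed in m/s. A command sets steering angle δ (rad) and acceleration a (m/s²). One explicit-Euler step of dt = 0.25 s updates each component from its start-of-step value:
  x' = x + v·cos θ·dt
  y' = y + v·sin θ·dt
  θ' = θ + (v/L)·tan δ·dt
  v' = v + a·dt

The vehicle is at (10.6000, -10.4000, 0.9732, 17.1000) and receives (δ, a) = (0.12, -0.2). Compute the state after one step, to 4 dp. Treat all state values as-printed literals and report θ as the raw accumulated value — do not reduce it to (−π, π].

x' = 10.6000 + 17.1000·cos(0.9732)·0.25 = 13.0054
y' = -10.4000 + 17.1000·sin(0.9732)·0.25 = -6.8659
θ' = 0.9732 + (17.1000/3.0)·tan(0.12)·0.25 = 1.1450
v' = 17.1000 − 0.2000·0.25 = 17.0500

(13.0054, -6.8659, 1.1450, 17.0500)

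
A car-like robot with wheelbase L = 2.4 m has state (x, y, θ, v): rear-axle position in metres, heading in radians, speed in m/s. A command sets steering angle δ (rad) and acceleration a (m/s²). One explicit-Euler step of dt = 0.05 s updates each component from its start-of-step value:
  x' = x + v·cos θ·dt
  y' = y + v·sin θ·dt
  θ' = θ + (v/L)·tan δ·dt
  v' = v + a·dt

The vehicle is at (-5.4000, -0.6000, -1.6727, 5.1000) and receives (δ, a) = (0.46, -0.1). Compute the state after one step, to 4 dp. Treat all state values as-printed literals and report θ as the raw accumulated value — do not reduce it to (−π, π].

x' = -5.4000 + 5.1000·cos(-1.6727)·0.05 = -5.4259
y' = -0.6000 + 5.1000·sin(-1.6727)·0.05 = -0.8537
θ' = -1.6727 + (5.1000/2.4)·tan(0.46)·0.05 = -1.6201
v' = 5.1000 − 0.1000·0.05 = 5.0950

(-5.4259, -0.8537, -1.6201, 5.0950)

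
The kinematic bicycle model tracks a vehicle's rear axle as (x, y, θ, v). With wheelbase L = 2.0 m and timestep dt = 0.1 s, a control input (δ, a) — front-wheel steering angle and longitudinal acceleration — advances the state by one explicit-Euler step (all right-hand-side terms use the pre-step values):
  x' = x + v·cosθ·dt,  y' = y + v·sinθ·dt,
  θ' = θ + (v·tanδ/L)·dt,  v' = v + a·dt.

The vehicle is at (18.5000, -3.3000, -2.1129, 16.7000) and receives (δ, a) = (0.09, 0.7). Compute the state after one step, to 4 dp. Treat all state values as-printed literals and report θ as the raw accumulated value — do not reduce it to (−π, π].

(17.6384, -4.7306, -2.0375, 16.7700)

x' = 18.5000 + 16.7000·cos(-2.1129)·0.1 = 17.6384
y' = -3.3000 + 16.7000·sin(-2.1129)·0.1 = -4.7306
θ' = -2.1129 + (16.7000/2.0)·tan(0.09)·0.1 = -2.0375
v' = 16.7000 + 0.7000·0.1 = 16.7700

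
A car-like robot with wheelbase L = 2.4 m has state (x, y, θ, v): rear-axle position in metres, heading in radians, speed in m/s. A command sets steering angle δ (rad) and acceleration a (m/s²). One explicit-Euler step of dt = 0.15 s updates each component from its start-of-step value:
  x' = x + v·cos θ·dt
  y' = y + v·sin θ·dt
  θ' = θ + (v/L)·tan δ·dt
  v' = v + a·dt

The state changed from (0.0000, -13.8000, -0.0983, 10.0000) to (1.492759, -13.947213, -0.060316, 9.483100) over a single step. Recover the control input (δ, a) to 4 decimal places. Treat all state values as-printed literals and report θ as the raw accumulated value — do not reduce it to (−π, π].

a = (v'−v)/dt = (-0.516900)/0.15 = -3.4460
Δθ = θ'−θ = 0.037984;  (v·dt/L) = 10.0000·0.15/2.4 = 0.625000
tan δ = Δθ·L/(v·dt) = 0.060774  →  δ = 0.0607

δ = 0.0607, a = -3.4460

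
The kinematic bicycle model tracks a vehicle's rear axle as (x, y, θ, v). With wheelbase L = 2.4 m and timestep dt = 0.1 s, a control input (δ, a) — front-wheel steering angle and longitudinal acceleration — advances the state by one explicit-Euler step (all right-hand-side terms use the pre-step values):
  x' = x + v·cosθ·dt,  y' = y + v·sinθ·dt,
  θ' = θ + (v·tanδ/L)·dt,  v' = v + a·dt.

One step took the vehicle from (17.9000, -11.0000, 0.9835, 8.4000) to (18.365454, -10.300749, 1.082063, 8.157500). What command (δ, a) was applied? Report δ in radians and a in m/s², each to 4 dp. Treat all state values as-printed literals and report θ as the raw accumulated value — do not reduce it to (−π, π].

δ = 0.2745, a = -2.4250

a = (v'−v)/dt = (-0.242500)/0.1 = -2.4250
Δθ = θ'−θ = 0.098563;  (v·dt/L) = 8.4000·0.1/2.4 = 0.350000
tan δ = Δθ·L/(v·dt) = 0.281609  →  δ = 0.2745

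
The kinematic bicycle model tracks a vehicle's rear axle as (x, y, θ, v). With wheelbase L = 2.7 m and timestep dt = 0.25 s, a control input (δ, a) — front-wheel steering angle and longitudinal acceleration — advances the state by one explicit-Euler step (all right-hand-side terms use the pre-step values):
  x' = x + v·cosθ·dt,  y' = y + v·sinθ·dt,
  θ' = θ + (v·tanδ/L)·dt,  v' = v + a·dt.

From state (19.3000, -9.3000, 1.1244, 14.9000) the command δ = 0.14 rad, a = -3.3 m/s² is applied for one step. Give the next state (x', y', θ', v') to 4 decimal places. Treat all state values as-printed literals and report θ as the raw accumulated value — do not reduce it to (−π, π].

(20.9081, -5.9400, 1.3188, 14.0750)

x' = 19.3000 + 14.9000·cos(1.1244)·0.25 = 20.9081
y' = -9.3000 + 14.9000·sin(1.1244)·0.25 = -5.9400
θ' = 1.1244 + (14.9000/2.7)·tan(0.14)·0.25 = 1.3188
v' = 14.9000 − 3.3000·0.25 = 14.0750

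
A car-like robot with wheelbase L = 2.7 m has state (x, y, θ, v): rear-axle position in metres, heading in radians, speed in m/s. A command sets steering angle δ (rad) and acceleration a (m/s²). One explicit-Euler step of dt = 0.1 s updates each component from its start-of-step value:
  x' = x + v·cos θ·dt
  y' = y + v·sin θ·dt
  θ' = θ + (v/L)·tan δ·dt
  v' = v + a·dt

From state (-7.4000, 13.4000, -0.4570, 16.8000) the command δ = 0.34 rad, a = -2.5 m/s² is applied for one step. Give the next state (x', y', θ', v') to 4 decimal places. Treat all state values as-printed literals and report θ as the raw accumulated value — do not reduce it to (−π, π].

x' = -7.4000 + 16.8000·cos(-0.4570)·0.1 = -5.8924
y' = 13.4000 + 16.8000·sin(-0.4570)·0.1 = 12.6587
θ' = -0.4570 + (16.8000/2.7)·tan(0.34)·0.1 = -0.2369
v' = 16.8000 − 2.5000·0.1 = 16.5500

(-5.8924, 12.6587, -0.2369, 16.5500)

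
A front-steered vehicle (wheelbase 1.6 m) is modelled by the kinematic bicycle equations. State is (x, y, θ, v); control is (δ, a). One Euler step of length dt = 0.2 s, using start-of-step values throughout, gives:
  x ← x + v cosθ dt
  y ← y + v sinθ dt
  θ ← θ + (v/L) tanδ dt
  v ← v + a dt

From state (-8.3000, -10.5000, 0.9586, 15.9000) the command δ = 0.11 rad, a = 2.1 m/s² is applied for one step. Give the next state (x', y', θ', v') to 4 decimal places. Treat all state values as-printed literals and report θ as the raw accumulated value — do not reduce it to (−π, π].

(-6.4726, -7.8975, 1.1781, 16.3200)

x' = -8.3000 + 15.9000·cos(0.9586)·0.2 = -6.4726
y' = -10.5000 + 15.9000·sin(0.9586)·0.2 = -7.8975
θ' = 0.9586 + (15.9000/1.6)·tan(0.11)·0.2 = 1.1781
v' = 15.9000 + 2.1000·0.2 = 16.3200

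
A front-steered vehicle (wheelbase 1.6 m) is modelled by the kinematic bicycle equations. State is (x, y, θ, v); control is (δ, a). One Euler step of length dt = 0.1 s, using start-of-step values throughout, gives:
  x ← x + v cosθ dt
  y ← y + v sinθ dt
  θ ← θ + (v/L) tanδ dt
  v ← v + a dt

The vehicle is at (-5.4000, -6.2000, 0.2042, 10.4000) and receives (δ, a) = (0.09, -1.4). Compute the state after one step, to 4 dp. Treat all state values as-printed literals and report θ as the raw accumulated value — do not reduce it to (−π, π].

(-4.3816, -5.9891, 0.2629, 10.2600)

x' = -5.4000 + 10.4000·cos(0.2042)·0.1 = -4.3816
y' = -6.2000 + 10.4000·sin(0.2042)·0.1 = -5.9891
θ' = 0.2042 + (10.4000/1.6)·tan(0.09)·0.1 = 0.2629
v' = 10.4000 − 1.4000·0.1 = 10.2600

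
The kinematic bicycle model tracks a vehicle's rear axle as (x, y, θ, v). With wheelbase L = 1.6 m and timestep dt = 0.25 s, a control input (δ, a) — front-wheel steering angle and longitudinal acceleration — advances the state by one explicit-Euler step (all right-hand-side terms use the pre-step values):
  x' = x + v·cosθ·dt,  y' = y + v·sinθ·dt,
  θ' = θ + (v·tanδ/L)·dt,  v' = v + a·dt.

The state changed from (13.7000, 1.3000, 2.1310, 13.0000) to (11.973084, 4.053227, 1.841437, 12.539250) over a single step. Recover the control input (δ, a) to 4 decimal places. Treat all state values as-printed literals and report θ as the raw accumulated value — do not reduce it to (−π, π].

a = (v'−v)/dt = (-0.460750)/0.25 = -1.8430
Δθ = θ'−θ = -0.289563;  (v·dt/L) = 13.0000·0.25/1.6 = 2.031250
tan δ = Δθ·L/(v·dt) = -0.142554  →  δ = -0.1416

δ = -0.1416, a = -1.8430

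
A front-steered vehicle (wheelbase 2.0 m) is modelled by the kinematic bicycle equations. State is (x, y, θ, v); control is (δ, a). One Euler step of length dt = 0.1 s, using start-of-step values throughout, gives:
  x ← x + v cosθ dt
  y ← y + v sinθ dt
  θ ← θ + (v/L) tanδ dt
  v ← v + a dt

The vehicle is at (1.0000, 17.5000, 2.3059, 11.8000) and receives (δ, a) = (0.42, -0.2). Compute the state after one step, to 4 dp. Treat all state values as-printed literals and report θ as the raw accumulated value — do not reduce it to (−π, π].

(0.2086, 18.3753, 2.5694, 11.7800)

x' = 1.0000 + 11.8000·cos(2.3059)·0.1 = 0.2086
y' = 17.5000 + 11.8000·sin(2.3059)·0.1 = 18.3753
θ' = 2.3059 + (11.8000/2.0)·tan(0.42)·0.1 = 2.5694
v' = 11.8000 − 0.2000·0.1 = 11.7800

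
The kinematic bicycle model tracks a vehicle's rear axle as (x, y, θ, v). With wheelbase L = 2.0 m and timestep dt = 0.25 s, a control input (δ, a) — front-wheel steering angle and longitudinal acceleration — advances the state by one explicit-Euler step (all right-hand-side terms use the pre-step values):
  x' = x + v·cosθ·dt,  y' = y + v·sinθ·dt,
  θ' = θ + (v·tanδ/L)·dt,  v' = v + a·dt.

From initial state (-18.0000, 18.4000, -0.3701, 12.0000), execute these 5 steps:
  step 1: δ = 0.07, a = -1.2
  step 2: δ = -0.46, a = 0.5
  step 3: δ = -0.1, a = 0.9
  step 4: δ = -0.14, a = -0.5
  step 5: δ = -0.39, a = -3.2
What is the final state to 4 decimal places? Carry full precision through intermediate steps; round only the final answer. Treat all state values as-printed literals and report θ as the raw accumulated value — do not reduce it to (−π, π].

after step 1 (δ=0.07, a=-1.2): (-15.203126, 17.314874, -0.264928, 11.700000)
after step 2 (δ=-0.46, a=0.5): (-12.380176, 16.548992, -0.989522, 11.825000)
after step 3 (δ=-0.1, a=0.9): (-10.756930, 14.078266, -1.137829, 12.050000)
after step 4 (δ=-0.14, a=-0.5): (-9.492988, 11.343745, -1.350093, 11.925000)
after step 5 (δ=-0.39, a=-3.2): (-8.840344, 8.434809, -1.962822, 11.125000)

(-8.8403, 8.4348, -1.9628, 11.1250)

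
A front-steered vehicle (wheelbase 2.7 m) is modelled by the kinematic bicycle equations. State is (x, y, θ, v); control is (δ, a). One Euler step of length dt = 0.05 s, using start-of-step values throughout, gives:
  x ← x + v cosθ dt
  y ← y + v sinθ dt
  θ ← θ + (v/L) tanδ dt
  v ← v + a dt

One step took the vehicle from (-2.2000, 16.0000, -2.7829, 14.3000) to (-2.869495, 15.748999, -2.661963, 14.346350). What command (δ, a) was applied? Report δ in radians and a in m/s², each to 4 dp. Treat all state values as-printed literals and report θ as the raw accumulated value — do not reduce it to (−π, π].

a = (v'−v)/dt = (0.046350)/0.05 = 0.9270
Δθ = θ'−θ = 0.120937;  (v·dt/L) = 14.3000·0.05/2.7 = 0.264815
tan δ = Δθ·L/(v·dt) = 0.456685  →  δ = 0.4284

δ = 0.4284, a = 0.9270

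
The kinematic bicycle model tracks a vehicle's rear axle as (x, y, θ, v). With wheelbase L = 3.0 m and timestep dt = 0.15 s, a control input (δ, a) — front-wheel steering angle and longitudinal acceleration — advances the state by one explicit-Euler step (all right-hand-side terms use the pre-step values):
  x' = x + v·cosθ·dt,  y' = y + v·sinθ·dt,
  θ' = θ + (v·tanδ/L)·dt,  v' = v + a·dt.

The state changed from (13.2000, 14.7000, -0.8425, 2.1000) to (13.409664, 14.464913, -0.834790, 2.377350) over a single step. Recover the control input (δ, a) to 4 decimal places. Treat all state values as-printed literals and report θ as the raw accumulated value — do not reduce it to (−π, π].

a = (v'−v)/dt = (0.277350)/0.15 = 1.8490
Δθ = θ'−θ = 0.007710;  (v·dt/L) = 2.1000·0.15/3.0 = 0.105000
tan δ = Δθ·L/(v·dt) = 0.073429  →  δ = 0.0733

δ = 0.0733, a = 1.8490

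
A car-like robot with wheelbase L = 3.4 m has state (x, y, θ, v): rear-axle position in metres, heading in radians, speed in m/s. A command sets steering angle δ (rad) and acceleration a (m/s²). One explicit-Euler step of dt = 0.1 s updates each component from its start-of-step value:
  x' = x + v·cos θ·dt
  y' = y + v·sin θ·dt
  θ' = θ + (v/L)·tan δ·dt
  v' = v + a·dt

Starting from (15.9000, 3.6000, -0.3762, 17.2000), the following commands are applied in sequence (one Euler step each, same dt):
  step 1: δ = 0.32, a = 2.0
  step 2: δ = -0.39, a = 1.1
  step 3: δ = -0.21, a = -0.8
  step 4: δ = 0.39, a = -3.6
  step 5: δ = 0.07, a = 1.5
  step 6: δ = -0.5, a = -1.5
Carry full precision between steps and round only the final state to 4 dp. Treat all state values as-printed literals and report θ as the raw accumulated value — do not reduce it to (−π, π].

after step 1 (δ=0.32, a=2.0): (17.499716, 2.968091, -0.208556, 17.400000)
after step 2 (δ=-0.39, a=1.1): (19.202012, 2.607829, -0.418919, 17.510000)
after step 3 (δ=-0.21, a=-0.8): (20.801601, 1.895568, -0.528688, 17.430000)
after step 4 (δ=0.39, a=-3.6): (22.306629, 1.016398, -0.317962, 17.070000)
after step 5 (δ=0.07, a=1.5): (23.928065, 0.482737, -0.282760, 17.220000)
after step 6 (δ=-0.5, a=-1.5): (25.581683, 0.002287, -0.559446, 17.070000)

(25.5817, 0.0023, -0.5594, 17.0700)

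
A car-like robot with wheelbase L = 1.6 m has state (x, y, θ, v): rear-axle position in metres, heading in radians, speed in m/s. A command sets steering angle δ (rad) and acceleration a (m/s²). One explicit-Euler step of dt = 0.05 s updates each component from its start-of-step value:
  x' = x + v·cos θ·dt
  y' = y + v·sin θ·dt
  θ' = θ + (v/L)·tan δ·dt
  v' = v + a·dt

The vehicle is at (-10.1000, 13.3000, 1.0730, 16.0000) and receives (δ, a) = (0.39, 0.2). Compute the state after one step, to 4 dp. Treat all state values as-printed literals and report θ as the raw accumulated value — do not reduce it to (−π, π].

x' = -10.1000 + 16.0000·cos(1.0730)·0.05 = -9.7180
y' = 13.3000 + 16.0000·sin(1.0730)·0.05 = 14.0029
θ' = 1.0730 + (16.0000/1.6)·tan(0.39)·0.05 = 1.2785
v' = 16.0000 + 0.2000·0.05 = 16.0100

(-9.7180, 14.0029, 1.2785, 16.0100)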